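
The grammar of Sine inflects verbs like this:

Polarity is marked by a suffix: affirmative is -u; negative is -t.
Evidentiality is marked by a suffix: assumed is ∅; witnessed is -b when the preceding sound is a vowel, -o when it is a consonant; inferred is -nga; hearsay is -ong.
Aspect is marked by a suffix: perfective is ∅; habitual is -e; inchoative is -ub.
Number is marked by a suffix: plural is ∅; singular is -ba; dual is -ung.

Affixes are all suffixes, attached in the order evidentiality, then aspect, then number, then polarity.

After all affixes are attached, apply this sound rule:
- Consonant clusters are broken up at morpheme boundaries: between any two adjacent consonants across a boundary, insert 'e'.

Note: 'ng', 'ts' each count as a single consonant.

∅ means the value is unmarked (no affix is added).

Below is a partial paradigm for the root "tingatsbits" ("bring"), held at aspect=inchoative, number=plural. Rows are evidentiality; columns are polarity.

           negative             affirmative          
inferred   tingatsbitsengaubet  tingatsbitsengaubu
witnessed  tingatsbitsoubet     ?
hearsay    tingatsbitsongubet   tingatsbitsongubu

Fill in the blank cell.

Attach evidentiality witnessed -o (after consonant 'ts') → tingatsbitso.
Attach aspect inchoative -ub → tingatsbitsoub.
number = plural: zero marking, form stays tingatsbitsoub.
Attach polarity affirmative -u → tingatsbitsoubu.
Epenthesis: no change.

tingatsbitsoubu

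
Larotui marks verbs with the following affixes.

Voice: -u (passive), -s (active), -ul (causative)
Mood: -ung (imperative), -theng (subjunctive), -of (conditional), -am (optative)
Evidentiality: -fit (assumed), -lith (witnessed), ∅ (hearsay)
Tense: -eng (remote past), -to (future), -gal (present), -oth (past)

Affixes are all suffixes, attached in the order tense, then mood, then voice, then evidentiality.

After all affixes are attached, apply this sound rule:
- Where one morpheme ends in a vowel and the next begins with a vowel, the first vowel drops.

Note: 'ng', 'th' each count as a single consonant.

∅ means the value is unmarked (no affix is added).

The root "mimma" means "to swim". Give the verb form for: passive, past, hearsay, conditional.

Attach tense past -oth → mimmaoth.
Attach mood conditional -of → mimmaothof.
Attach voice passive -u → mimmaothofu.
evidentiality = hearsay: zero marking, form stays mimmaothofu.
Apply vowel deletion: mimmaothofu → mimmothofu.

mimmothofu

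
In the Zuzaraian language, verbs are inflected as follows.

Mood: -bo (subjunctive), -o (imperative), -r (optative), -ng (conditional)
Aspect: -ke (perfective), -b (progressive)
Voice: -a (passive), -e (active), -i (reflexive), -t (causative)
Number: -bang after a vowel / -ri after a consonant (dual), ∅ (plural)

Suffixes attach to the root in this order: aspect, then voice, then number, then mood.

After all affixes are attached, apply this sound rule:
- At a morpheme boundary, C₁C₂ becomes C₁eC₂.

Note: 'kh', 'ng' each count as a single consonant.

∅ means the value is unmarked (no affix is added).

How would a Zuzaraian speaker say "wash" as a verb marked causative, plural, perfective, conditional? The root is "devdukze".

Attach aspect perfective -ke → devdukzeke.
Attach voice causative -t → devdukzeket.
number = plural: zero marking, form stays devdukzeket.
Attach mood conditional -ng → devdukzeketng.
Apply epenthesis: devdukzeketng → devdukzeketeng.

devdukzeketeng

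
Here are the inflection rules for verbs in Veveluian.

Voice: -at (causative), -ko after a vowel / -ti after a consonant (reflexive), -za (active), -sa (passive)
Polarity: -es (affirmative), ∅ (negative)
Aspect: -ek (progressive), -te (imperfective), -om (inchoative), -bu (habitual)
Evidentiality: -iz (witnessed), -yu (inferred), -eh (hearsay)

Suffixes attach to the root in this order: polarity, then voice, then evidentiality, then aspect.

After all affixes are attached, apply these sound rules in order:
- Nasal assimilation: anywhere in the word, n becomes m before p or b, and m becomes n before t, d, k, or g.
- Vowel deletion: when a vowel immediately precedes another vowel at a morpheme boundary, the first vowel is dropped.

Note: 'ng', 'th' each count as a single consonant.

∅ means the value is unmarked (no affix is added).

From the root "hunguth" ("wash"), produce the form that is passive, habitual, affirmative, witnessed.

hunguthessizbu

Attach polarity affirmative -es → hunguthes.
Attach voice passive -sa → hunguthessa.
Attach evidentiality witnessed -iz → hunguthessaiz.
Attach aspect habitual -bu → hunguthessaizbu.
Nasal assimilation: no change.
Apply vowel deletion: hunguthessaizbu → hunguthessizbu.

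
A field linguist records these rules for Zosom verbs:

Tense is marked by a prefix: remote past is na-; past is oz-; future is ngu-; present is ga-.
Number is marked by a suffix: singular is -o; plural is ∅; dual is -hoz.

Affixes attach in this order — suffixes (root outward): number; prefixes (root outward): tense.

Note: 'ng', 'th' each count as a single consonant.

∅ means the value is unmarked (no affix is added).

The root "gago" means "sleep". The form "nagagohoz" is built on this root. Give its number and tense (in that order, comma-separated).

Segment: na-gago-hoz.
number: -hoz → dual.
tense: na- → remote past.

dual, remote past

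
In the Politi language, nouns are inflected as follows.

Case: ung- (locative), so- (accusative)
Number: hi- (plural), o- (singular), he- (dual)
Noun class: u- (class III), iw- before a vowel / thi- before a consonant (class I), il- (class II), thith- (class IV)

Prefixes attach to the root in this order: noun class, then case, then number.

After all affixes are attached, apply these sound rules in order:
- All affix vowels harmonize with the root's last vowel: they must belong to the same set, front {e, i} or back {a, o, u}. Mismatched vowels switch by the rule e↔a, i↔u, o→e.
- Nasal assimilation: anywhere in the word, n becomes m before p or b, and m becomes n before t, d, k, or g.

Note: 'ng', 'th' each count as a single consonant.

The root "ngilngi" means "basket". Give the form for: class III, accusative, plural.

Attach noun class class III u- → ungilngi.
Attach case accusative so- → soungilngi.
Attach number plural hi- → hisoungilngi.
Apply vowel harmony: hisoungilngi → hiseingilngi.
Nasal assimilation: no change.

hiseingilngi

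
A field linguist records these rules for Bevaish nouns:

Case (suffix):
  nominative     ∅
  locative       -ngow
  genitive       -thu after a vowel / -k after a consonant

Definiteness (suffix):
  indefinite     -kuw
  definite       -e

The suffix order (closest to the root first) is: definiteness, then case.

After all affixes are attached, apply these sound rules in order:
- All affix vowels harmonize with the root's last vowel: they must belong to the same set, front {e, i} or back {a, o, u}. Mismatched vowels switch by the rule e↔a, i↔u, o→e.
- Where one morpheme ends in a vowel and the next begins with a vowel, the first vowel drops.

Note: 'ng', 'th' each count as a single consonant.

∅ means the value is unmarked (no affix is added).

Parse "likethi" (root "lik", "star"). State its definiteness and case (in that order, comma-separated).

definite, genitive

Segment: lik-e-thu.
definiteness: -e → definite.
case: -thu/k → genitive.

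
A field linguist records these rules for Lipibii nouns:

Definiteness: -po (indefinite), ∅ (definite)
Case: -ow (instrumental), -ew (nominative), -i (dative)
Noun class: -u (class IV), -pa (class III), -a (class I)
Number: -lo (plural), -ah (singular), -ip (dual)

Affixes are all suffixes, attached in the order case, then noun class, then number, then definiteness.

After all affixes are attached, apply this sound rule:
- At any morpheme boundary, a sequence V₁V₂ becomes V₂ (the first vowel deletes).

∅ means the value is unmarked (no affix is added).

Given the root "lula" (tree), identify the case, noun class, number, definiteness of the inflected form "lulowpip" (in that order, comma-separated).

Segment: lula-ow-pa-ip.
case: -ow → instrumental.
noun class: -pa → class III.
number: -ip → dual.
definiteness: ∅ → definite.

instrumental, class III, dual, definite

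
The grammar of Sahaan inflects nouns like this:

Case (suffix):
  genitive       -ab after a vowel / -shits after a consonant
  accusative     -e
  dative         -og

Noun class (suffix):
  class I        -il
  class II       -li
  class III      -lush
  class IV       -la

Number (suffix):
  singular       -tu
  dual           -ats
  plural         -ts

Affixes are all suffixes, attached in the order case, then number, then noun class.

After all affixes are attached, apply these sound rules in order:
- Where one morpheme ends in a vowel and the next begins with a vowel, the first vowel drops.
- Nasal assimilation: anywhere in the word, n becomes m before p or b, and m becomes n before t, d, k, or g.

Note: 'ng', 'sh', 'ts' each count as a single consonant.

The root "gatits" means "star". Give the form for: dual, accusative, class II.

Attach case accusative -e → gatitse.
Attach number dual -ats → gatitseats.
Attach noun class class II -li → gatitseatsli.
Apply vowel deletion: gatitseatsli → gatitsatsli.
Nasal assimilation: no change.

gatitsatsli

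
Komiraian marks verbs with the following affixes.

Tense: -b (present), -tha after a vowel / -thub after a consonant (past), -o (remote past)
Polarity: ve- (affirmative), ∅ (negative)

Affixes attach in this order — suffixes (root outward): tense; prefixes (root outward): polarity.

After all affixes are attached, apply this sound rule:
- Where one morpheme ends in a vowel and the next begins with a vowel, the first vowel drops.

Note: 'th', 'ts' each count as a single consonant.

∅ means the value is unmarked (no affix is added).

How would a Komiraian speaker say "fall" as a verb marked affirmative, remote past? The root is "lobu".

Attach tense remote past -o → lobuo.
Attach polarity affirmative ve- → velobuo.
Apply vowel deletion: velobuo → velobo.

velobo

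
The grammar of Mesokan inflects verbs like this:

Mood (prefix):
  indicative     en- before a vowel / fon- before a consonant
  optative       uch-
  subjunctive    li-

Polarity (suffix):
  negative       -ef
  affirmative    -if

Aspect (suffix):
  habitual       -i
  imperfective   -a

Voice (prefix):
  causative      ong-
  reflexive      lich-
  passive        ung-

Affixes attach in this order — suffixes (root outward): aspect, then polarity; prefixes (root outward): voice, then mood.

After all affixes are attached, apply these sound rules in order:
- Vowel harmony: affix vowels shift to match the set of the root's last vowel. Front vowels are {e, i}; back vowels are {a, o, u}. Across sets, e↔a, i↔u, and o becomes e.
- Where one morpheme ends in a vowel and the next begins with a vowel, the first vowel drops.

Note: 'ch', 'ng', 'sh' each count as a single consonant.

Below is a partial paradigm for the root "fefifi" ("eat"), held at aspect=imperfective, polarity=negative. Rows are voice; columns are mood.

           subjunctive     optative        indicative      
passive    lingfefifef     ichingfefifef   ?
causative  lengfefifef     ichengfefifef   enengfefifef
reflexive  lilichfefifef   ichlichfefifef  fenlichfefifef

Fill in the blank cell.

Attach aspect imperfective -a → fefifia.
Attach voice passive ung- → ungfefifia.
Attach polarity negative -ef → ungfefifiaef.
Attach mood indicative en- (before vowel 'u') → enungfefifiaef.
Apply vowel harmony: enungfefifiaef → eningfefifieef.
Apply vowel deletion: eningfefifieef → eningfefifef.

eningfefifef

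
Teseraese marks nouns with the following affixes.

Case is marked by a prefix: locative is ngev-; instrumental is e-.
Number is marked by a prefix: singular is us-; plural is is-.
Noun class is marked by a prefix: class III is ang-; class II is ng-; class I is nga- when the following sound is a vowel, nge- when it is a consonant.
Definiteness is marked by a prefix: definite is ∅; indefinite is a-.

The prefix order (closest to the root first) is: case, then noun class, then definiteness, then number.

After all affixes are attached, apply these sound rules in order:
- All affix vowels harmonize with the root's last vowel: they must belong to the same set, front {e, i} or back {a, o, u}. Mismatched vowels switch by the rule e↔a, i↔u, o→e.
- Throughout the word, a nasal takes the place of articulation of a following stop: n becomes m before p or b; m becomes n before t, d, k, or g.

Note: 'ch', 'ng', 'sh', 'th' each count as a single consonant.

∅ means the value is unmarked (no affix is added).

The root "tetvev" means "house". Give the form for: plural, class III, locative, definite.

isengngevtetvev

Attach case locative ngev- → ngevtetvev.
Attach noun class class III ang- → angngevtetvev.
definiteness = definite: zero marking, form stays angngevtetvev.
Attach number plural is- → isangngevtetvev.
Apply vowel harmony: isangngevtetvev → isengngevtetvev.
Nasal assimilation: no change.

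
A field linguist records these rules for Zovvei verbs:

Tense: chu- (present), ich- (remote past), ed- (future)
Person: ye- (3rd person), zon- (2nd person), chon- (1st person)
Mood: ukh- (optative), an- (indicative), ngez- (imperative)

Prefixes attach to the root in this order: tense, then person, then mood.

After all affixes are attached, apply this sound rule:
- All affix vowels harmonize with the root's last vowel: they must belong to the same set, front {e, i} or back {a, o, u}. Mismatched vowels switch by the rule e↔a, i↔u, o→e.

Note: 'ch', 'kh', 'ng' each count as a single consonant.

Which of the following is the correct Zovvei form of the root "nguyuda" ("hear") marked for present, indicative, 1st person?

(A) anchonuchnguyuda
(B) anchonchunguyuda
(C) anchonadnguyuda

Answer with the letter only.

Attach tense present chu- → chunguyuda.
Attach person 1st person chon- → chonchunguyuda.
Attach mood indicative an- → anchonchunguyuda.
Vowel harmony: no change.
So the correct form is anchonchunguyuda, option (B).
(C) anchonadnguyuda is wrong: it uses future instead of present for tense.
(A) anchonuchnguyuda is wrong: it uses remote past instead of present for tense.

B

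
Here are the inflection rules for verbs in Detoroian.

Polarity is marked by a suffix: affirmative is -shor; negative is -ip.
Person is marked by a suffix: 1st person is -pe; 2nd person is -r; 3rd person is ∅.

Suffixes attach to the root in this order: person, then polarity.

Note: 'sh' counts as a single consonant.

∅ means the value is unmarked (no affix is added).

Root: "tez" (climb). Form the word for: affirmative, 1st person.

Attach person 1st person -pe → tezpe.
Attach polarity affirmative -shor → tezpeshor.

tezpeshor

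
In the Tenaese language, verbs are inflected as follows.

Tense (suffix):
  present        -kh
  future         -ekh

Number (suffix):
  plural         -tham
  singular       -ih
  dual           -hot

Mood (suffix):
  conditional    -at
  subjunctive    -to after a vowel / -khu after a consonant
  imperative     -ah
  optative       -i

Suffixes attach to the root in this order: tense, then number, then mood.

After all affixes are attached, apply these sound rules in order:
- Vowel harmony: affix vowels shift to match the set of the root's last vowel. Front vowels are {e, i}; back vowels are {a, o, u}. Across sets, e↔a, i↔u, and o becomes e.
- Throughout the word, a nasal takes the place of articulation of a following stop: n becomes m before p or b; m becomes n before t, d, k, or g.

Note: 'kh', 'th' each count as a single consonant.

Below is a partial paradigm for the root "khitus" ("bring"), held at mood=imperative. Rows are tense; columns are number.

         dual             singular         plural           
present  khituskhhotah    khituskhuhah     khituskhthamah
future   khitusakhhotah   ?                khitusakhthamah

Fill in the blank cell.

khitusakhuhah

Attach tense future -ekh → khitusekh.
Attach number singular -ih → khitusekhih.
Attach mood imperative -ah → khitusekhihah.
Apply vowel harmony: khitusekhihah → khitusakhuhah.
Nasal assimilation: no change.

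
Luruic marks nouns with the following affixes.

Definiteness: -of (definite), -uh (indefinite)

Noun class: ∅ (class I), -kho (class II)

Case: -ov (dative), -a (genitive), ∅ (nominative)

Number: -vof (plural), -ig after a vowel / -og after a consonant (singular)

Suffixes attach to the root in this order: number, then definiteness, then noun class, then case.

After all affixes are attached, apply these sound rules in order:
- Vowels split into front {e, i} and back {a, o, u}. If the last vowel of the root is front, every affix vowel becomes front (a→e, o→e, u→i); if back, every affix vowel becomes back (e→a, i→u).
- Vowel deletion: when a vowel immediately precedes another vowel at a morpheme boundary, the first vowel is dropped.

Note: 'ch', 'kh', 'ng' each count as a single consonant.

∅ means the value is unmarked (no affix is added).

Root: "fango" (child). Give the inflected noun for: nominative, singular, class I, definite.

fangugof

Attach number singular -ig (after vowel 'o') → fangoig.
Attach definiteness definite -of → fangoigof.
noun class = class I: zero marking, form stays fangoigof.
case = nominative: zero marking, form stays fangoigof.
Apply vowel harmony: fangoigof → fangougof.
Apply vowel deletion: fangougof → fangugof.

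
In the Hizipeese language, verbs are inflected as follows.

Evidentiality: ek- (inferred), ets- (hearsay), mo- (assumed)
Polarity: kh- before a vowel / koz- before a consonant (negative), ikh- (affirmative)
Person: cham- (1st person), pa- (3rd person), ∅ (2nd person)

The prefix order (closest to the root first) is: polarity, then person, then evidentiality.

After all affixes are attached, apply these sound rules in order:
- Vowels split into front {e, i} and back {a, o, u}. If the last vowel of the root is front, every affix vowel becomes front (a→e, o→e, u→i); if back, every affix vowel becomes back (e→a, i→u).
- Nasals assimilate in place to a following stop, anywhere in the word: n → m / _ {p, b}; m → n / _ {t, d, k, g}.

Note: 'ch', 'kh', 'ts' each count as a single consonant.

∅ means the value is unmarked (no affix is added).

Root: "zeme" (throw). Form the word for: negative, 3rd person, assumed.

Attach polarity negative koz- (before consonant 'z') → kozzeme.
Attach person 3rd person pa- → pakozzeme.
Attach evidentiality assumed mo- → mopakozzeme.
Apply vowel harmony: mopakozzeme → mepekezzeme.
Nasal assimilation: no change.

mepekezzeme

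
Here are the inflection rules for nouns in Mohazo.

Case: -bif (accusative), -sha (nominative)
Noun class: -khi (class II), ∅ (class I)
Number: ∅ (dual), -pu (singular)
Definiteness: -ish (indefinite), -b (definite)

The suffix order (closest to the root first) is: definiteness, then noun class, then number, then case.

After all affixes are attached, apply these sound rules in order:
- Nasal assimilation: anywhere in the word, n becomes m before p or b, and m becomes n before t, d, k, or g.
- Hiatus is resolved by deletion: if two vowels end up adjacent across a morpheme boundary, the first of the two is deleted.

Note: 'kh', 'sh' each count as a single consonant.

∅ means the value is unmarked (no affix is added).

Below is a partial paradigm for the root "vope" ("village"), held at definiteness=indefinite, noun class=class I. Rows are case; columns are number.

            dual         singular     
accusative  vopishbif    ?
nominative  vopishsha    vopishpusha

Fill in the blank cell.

Attach definiteness indefinite -ish → vopeish.
noun class = class I: zero marking, form stays vopeish.
Attach number singular -pu → vopeishpu.
Attach case accusative -bif → vopeishpubif.
Nasal assimilation: no change.
Apply vowel deletion: vopeishpubif → vopishpubif.

vopishpubif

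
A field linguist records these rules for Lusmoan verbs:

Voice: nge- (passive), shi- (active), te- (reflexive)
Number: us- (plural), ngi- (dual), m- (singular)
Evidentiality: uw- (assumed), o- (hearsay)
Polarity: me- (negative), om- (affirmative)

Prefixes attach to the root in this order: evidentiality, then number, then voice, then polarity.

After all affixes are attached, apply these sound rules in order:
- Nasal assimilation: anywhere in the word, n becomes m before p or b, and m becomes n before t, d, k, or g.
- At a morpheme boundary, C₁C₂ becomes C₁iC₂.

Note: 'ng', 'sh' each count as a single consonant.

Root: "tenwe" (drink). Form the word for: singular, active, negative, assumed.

Attach evidentiality assumed uw- → uwtenwe.
Attach number singular m- → muwtenwe.
Attach voice active shi- → shimuwtenwe.
Attach polarity negative me- → meshimuwtenwe.
Nasal assimilation: no change.
Apply epenthesis: meshimuwtenwe → meshimuwitenwe.

meshimuwitenwe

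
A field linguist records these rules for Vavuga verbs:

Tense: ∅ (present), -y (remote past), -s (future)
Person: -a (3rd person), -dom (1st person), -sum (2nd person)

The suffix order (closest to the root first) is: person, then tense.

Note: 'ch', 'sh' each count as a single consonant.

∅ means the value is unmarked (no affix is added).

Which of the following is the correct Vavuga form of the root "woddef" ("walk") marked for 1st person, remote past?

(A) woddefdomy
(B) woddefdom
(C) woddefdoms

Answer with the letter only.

Attach person 1st person -dom → woddefdom.
Attach tense remote past -y → woddefdomy.
So the correct form is woddefdomy, option (A).
(C) woddefdoms is wrong: it uses future instead of remote past for tense.
(B) woddefdom is wrong: it uses present instead of remote past for tense.

A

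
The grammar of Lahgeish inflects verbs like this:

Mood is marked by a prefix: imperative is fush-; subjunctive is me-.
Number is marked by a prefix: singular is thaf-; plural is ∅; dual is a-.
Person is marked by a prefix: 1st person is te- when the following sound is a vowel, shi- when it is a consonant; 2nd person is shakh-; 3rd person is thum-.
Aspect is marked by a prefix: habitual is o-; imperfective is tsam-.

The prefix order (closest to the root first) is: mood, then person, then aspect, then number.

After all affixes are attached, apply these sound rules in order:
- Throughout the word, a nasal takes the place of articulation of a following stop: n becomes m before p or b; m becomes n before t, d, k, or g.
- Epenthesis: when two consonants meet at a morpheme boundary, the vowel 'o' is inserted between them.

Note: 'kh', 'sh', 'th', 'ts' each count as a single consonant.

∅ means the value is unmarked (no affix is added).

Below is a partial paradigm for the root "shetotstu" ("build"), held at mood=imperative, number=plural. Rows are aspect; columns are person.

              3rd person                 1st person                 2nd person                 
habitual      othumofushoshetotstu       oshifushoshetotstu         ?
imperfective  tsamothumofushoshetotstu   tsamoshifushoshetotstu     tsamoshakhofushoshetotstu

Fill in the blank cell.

Attach mood imperative fush- → fushshetotstu.
Attach person 2nd person shakh- → shakhfushshetotstu.
Attach aspect habitual o- → oshakhfushshetotstu.
number = plural: zero marking, form stays oshakhfushshetotstu.
Nasal assimilation: no change.
Apply epenthesis: oshakhfushshetotstu → oshakhofushoshetotstu.

oshakhofushoshetotstu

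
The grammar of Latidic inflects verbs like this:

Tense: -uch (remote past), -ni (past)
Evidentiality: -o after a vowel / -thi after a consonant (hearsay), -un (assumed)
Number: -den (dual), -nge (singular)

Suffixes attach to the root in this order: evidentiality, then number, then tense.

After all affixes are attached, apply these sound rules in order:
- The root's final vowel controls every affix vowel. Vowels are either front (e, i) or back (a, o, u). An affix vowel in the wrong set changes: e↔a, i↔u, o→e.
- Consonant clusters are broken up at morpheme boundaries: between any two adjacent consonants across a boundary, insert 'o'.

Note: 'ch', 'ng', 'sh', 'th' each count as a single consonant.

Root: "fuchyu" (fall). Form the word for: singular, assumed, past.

fuchyuunonganu

Attach evidentiality assumed -un → fuchyuun.
Attach number singular -nge → fuchyuunnge.
Attach tense past -ni → fuchyuunngeni.
Apply vowel harmony: fuchyuunngeni → fuchyuunnganu.
Apply epenthesis: fuchyuunnganu → fuchyuunonganu.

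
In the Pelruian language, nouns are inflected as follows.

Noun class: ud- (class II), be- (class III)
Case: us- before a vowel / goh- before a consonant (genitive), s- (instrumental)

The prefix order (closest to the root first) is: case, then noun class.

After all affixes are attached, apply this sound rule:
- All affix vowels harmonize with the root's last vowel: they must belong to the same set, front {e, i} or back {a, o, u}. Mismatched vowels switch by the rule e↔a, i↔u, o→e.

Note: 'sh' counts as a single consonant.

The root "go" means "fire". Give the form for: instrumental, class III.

Attach case instrumental s- → sgo.
Attach noun class class III be- → besgo.
Apply vowel harmony: besgo → basgo.

basgo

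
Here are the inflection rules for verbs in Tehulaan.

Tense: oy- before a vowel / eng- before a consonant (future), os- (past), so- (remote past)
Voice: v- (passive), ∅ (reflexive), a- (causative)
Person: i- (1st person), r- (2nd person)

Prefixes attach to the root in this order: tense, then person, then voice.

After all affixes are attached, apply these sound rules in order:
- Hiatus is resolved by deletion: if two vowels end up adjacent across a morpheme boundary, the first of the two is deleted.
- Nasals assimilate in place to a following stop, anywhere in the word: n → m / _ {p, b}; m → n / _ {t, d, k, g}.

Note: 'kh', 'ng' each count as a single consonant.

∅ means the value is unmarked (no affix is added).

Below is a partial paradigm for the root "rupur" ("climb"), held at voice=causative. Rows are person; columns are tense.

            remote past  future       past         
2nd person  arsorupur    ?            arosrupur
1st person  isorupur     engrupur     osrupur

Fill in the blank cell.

arengrupur

Attach tense future eng- (before consonant 'r') → engrupur.
Attach person 2nd person r- → rengrupur.
Attach voice causative a- → arengrupur.
Vowel deletion: no change.
Nasal assimilation: no change.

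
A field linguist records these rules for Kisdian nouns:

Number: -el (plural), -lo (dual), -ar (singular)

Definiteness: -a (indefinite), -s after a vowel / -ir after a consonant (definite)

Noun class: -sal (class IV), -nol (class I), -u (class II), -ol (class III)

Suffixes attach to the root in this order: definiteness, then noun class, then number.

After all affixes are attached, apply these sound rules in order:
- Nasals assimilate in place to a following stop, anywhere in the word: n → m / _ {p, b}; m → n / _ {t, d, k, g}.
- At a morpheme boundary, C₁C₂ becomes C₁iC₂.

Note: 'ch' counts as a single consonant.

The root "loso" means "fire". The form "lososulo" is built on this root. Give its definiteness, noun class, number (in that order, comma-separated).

Segment: loso-s-u-lo.
definiteness: -s/ir → definite.
noun class: -u → class II.
number: -lo → dual.

definite, class II, dual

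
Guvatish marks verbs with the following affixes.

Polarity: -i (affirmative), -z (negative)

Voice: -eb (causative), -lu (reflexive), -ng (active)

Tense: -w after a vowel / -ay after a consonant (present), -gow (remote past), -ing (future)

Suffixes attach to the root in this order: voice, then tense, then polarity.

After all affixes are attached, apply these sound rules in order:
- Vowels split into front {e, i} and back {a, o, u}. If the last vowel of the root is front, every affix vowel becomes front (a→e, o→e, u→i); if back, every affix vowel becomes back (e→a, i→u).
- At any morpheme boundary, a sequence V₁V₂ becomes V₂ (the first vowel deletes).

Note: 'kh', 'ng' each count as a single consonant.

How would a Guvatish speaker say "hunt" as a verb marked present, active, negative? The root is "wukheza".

Attach voice active -ng → wukhezang.
Attach tense present -ay (after consonant 'ng') → wukhezangay.
Attach polarity negative -z → wukhezangayz.
Vowel harmony: no change.
Vowel deletion: no change.

wukhezangayz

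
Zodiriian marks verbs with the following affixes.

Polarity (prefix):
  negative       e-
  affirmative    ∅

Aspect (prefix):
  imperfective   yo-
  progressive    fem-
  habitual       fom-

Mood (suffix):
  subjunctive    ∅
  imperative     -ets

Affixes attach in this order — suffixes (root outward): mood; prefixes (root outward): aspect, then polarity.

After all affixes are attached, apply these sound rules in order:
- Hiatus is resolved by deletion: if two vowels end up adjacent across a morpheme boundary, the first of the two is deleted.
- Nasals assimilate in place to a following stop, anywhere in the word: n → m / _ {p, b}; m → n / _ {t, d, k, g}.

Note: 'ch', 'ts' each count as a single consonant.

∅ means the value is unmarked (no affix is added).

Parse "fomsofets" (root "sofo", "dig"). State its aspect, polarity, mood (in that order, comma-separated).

Segment: fom-sofo-ets.
aspect: fom- → habitual.
polarity: ∅ → affirmative.
mood: -ets → imperative.

habitual, affirmative, imperative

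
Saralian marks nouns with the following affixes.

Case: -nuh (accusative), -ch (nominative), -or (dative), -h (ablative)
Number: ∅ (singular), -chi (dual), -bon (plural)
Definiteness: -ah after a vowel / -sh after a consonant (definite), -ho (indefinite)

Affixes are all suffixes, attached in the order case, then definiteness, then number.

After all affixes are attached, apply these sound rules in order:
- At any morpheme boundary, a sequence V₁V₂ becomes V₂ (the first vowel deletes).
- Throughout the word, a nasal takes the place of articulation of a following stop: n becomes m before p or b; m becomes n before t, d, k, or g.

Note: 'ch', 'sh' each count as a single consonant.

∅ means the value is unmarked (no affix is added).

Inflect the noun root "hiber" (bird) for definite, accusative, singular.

hibernuhsh

Attach case accusative -nuh → hibernuh.
Attach definiteness definite -sh (after consonant 'h') → hibernuhsh.
number = singular: zero marking, form stays hibernuhsh.
Vowel deletion: no change.
Nasal assimilation: no change.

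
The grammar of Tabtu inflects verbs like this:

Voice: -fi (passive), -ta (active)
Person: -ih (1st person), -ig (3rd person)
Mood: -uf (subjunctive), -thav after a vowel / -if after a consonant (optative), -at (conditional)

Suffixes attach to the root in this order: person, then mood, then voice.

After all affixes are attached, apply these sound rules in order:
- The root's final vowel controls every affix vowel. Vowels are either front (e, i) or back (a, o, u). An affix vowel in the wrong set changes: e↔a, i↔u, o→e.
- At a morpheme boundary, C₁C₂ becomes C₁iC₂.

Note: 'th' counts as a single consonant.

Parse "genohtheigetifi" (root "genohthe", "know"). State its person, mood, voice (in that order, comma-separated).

Segment: genohthe-ig-at-fi.
person: -ig → 3rd person.
mood: -at → conditional.
voice: -fi → passive.

3rd person, conditional, passive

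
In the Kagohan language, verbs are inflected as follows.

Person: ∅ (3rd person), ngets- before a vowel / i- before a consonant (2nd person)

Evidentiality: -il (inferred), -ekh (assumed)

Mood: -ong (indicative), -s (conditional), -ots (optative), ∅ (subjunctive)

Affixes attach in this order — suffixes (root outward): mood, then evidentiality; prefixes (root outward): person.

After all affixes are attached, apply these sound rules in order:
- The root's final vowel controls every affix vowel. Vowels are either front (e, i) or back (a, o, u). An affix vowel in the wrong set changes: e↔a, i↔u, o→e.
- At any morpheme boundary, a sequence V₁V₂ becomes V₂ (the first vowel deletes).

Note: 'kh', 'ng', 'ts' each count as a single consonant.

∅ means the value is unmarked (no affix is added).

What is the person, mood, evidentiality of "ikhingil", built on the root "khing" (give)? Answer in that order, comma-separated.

2nd person, subjunctive, inferred

Segment: i-khing-il.
person: ngets/i- → 2nd person.
mood: ∅ → subjunctive.
evidentiality: -il → inferred.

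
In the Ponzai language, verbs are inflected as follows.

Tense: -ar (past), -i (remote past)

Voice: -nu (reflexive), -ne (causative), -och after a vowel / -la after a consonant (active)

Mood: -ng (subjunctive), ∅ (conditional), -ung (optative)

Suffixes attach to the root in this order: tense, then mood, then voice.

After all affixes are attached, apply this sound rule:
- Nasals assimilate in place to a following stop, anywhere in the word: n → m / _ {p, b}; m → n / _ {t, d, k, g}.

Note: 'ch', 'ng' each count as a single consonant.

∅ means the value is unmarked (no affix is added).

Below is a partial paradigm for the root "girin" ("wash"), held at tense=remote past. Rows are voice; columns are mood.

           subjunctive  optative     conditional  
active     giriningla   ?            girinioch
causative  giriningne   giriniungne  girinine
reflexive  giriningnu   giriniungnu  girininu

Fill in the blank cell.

Attach tense remote past -i → girini.
Attach mood optative -ung → giriniung.
Attach voice active -la (after consonant 'ng') → giriniungla.
Nasal assimilation: no change.

giriniungla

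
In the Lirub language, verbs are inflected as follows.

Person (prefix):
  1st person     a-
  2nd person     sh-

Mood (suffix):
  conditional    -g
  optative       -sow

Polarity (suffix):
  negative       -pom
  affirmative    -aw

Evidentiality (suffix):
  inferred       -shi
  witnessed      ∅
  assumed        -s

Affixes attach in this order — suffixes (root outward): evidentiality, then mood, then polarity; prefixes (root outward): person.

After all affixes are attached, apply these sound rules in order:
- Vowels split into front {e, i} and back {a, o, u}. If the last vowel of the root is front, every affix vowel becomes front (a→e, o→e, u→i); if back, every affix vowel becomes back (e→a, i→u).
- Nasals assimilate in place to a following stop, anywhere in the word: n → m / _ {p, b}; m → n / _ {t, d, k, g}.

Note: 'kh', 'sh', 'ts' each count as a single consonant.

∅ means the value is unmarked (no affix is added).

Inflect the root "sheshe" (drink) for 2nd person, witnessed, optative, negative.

shsheshesewpem

evidentiality = witnessed: zero marking, form stays sheshe.
Attach mood optative -sow → sheshesow.
Attach person 2nd person sh- → shsheshesow.
Attach polarity negative -pom → shsheshesowpom.
Apply vowel harmony: shsheshesowpom → shsheshesewpem.
Nasal assimilation: no change.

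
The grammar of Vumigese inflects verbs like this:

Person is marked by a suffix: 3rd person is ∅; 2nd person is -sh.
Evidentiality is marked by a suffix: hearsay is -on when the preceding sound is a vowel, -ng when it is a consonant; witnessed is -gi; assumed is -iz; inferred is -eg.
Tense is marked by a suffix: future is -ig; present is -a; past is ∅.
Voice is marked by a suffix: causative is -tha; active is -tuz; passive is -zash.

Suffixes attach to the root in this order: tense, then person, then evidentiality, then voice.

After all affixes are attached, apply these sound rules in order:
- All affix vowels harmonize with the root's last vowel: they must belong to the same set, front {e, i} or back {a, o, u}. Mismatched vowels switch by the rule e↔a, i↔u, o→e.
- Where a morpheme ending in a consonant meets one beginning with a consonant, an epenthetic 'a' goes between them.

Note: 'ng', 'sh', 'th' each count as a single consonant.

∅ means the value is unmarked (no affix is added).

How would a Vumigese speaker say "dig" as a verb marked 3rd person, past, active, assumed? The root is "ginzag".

ginzaguzatuz

tense = past: zero marking, form stays ginzag.
person = 3rd person: zero marking, form stays ginzag.
Attach evidentiality assumed -iz → ginzagiz.
Attach voice active -tuz → ginzagiztuz.
Apply vowel harmony: ginzagiztuz → ginzaguztuz.
Apply epenthesis: ginzaguztuz → ginzaguzatuz.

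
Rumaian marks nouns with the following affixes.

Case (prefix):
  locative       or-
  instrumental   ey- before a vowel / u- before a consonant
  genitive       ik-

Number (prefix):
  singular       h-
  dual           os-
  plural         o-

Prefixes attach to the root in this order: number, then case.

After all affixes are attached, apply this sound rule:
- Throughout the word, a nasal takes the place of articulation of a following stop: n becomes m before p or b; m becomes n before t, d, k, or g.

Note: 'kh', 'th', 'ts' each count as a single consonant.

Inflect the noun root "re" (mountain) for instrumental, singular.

Attach number singular h- → hre.
Attach case instrumental u- (before consonant 'h') → uhre.
Nasal assimilation: no change.

uhre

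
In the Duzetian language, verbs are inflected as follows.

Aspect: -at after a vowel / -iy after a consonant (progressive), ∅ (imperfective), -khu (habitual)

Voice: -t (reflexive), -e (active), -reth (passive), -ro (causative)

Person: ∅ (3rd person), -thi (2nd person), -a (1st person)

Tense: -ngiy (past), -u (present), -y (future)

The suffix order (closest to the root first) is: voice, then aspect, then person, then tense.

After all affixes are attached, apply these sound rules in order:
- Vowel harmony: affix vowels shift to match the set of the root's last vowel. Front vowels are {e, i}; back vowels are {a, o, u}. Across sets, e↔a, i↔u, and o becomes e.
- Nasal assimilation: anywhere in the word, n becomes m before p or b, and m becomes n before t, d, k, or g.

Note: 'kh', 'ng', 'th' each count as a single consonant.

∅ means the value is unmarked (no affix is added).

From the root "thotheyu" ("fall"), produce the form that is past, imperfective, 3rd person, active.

Attach voice active -e → thotheyue.
aspect = imperfective: zero marking, form stays thotheyue.
person = 3rd person: zero marking, form stays thotheyue.
Attach tense past -ngiy → thotheyuengiy.
Apply vowel harmony: thotheyuengiy → thotheyuanguy.
Nasal assimilation: no change.

thotheyuanguy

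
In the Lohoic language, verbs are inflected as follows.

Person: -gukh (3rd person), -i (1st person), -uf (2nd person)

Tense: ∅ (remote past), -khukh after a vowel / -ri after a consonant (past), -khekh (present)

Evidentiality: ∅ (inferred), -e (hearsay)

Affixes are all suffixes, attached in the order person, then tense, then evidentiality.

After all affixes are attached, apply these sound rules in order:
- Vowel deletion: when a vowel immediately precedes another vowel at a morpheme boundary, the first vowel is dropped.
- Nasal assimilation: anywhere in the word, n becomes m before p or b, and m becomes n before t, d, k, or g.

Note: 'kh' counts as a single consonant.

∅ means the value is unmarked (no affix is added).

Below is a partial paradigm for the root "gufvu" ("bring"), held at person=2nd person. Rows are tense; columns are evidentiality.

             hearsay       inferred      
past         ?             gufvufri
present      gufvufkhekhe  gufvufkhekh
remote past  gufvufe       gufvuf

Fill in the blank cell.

gufvufre

Attach person 2nd person -uf → gufvuuf.
Attach tense past -ri (after consonant 'f') → gufvuufri.
Attach evidentiality hearsay -e → gufvuufrie.
Apply vowel deletion: gufvuufrie → gufvufre.
Nasal assimilation: no change.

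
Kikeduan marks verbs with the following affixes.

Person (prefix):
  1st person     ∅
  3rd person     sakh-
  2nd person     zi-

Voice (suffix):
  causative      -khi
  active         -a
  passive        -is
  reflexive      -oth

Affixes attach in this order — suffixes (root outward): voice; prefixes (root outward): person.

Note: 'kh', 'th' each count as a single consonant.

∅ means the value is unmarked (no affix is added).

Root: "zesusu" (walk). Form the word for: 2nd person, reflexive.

zizesusuoth

Attach voice reflexive -oth → zesusuoth.
Attach person 2nd person zi- → zizesusuoth.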